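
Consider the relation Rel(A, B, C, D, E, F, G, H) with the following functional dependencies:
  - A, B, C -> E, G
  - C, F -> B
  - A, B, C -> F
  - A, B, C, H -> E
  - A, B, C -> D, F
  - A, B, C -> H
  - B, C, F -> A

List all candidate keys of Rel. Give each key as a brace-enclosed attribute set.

{A, B, C}, {C, F}

Attributes never on any right-hand side: {C} — every candidate key must contain it.
{C, F}⁺ = {A, B, C, D, E, F, G, H} — all of the relation — so {C, F} is a candidate key.
{A, B, C}⁺ = {A, B, C, D, E, F, G, H} — all of the relation — so {A, B, C} is a candidate key.
These are minimal and exhaustive — every other superkey contains one of them.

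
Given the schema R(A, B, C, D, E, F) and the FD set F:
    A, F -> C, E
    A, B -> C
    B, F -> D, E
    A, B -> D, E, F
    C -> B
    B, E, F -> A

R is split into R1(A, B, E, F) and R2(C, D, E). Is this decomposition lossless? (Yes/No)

Common attributes: {E}; their closure is {E}.
Neither R1 nor R2 is contained in that closure, so the decomposition is lossy.

No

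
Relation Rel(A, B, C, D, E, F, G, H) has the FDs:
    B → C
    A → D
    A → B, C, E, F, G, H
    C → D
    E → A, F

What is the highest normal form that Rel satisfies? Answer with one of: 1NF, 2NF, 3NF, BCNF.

2NF

Candidate keys: {A}, {E}. Prime attributes: {A, E}.
For B → C we have {B}⁺ = {B, C, D}; {B} is not a superkey, so BCNF fails.
B → C has non-prime {C} on the right and a non-superkey on the left, so 3NF fails.
All keys have size 1, which rules out partial dependencies — 2NF is satisfied.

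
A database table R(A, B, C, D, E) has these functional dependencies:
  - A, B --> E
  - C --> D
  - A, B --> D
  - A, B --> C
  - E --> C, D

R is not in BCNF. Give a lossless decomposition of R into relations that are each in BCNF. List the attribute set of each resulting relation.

Candidate key of the original relation: {A, B}.
In {A, B, C, D, E}, {C} is not a superkey ({C}⁺ restricted to this set is {C, D}), so split on C --> D into {C, D} and {A, B, C, E}.
{C, D} is in BCNF.
In {A, B, C, E}, {E} is not a superkey ({E}⁺ restricted to this set is {C, E}), so split on E --> C into {C, E} and {A, B, E}.
{C, E} is in BCNF.
{A, B, E} is in BCNF.

{A, B, E}; {C, D}; {C, E}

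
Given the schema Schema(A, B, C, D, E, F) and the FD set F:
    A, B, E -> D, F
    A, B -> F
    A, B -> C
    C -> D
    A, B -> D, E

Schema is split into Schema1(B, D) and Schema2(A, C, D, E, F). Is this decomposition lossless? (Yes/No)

Schema1 ∩ Schema2 = {D}; its closure under F is {D}.
Neither Schema1 nor Schema2 is contained in that closure, so the decomposition is lossy.

No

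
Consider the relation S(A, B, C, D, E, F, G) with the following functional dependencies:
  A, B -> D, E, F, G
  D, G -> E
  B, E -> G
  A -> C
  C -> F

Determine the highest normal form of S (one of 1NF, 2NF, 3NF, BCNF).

1NF

Candidate key: {A, B}. Prime attributes: {A, B}.
For D, G -> E we have {D, G}⁺ = {D, E, G}; {D, G} is not a superkey, so BCNF fails.
Because {E} is non-prime and the left side of D, G -> E is not a superkey, the relation is not in 3NF.
{A} is a proper subset of the key {A, B}, and {A}⁺ contains the non-prime attributes {C, F} — a partial dependency, so 2NF is violated.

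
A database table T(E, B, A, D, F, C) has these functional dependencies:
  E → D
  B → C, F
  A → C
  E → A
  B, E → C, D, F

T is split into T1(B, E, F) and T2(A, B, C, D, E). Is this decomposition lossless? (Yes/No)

Yes

T1 ∩ T2 = {B, E}; its closure under F is {A, B, C, D, E, F}.
This includes all of T1, so the common attributes are a superkey of T1 — the join is lossless.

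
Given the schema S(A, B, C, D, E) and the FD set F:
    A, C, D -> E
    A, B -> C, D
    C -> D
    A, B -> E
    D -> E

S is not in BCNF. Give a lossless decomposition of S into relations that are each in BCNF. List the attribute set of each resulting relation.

{A, B, C}; {C, D}; {D, E}

Candidate key of the original relation: {A, B}.
{A, B, C, D, E}: {A, C, D} determines {A, C, D, E} here but is not a superkey — split on A, C, D -> E, giving {A, C, D, E} and {A, B, C, D}.
{A, C, D, E}: {C} determines {C, D, E} here but is not a superkey — split on C -> D, E, giving {C, D, E} and {A, C}.
{C, D, E}: {D} determines {D, E} here but is not a superkey — split on D -> E, giving {D, E} and {C, D}.
{D, E} is in BCNF.
{C, D} is in BCNF.
{A, C} is in BCNF.
{A, B, C, D}: {C} determines {C, D} here but is not a superkey — split on C -> D, giving {C, D} and {A, B, C}.
{C, D} is in BCNF.
{A, B, C} is in BCNF.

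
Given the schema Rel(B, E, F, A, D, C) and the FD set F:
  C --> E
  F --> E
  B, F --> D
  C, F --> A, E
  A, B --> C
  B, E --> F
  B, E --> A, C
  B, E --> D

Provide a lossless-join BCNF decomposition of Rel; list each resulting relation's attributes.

{A, C, F}; {B, C, D, F}; {C, E}

Candidate keys of the original relation: {A, B}, {B, C}, {B, E}, {B, F}.
Within {A, B, C, D, E, F}: {C}⁺ ∩ {A, B, C, D, E, F} = {C, E}, not the whole set, so C --> E violates BCNF; decompose into {C, E} and {A, B, C, D, F}.
{C, E}: every determinant is a superkey — BCNF.
Within {A, B, C, D, F}: {C, F}⁺ ∩ {A, B, C, D, F} = {A, C, F}, not the whole set, so C, F --> A violates BCNF; decompose into {A, C, F} and {B, C, D, F}.
{A, C, F}: every determinant is a superkey — BCNF.
{B, C, D, F}: every determinant is a superkey — BCNF.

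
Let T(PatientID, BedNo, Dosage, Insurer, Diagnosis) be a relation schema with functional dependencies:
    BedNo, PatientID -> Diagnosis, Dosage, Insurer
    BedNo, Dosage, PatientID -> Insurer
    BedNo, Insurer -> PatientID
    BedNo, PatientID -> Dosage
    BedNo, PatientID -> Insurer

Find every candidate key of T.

{BedNo, Insurer}, {BedNo, PatientID}

No FD produces {BedNo}, so it must be in every candidate key.
{BedNo, Insurer}⁺ = {BedNo, Diagnosis, Dosage, Insurer, PatientID}, which is every attribute, so {BedNo, Insurer} is a candidate key.
{BedNo, PatientID}⁺ = {BedNo, Diagnosis, Dosage, Insurer, PatientID}, which is every attribute, so {BedNo, PatientID} is a candidate key.
These are minimal and exhaustive — every other superkey contains one of them.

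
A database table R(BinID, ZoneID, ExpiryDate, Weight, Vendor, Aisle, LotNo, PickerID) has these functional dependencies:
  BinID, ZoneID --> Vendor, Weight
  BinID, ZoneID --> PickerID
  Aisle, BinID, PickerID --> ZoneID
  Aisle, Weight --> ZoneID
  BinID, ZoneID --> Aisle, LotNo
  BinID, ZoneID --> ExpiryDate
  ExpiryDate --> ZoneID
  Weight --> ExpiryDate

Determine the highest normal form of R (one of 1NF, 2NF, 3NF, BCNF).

Candidate keys: {Aisle, BinID, PickerID}, {BinID, ExpiryDate}, {BinID, Weight}, {BinID, ZoneID}. Prime attributes: {Aisle, BinID, ExpiryDate, PickerID, Weight, ZoneID}.
Aisle, Weight --> ZoneID breaks BCNF: {Aisle, Weight}⁺ = {Aisle, ExpiryDate, Weight, ZoneID}, so {Aisle, Weight} is not a superkey.
But every attribute on its right side ({ZoneID}) is prime, and the same holds for every other non-superkey FD, so 3NF still holds.

3NF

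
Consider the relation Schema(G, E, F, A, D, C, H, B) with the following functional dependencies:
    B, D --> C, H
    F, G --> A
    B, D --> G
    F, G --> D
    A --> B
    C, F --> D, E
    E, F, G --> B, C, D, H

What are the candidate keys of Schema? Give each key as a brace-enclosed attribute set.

{F} never appears on the right of any FD, so every key must include it.
{F, G} is a candidate key since {F, G}⁺ = {A, B, C, D, E, F, G, H} covers every attribute.
{A, C, F} is a candidate key since {A, C, F}⁺ = {A, B, C, D, E, F, G, H} covers every attribute.
{A, D, F} is a candidate key since {A, D, F}⁺ = {A, B, C, D, E, F, G, H} covers every attribute.
{B, C, F} is a candidate key since {B, C, F}⁺ = {A, B, C, D, E, F, G, H} covers every attribute.
{B, D, F} is a candidate key since {B, D, F}⁺ = {A, B, C, D, E, F, G, H} covers every attribute.
Any other superkey properly contains one of these, so there are no further candidate keys.

{A, C, F}, {A, D, F}, {B, C, F}, {B, D, F}, {F, G}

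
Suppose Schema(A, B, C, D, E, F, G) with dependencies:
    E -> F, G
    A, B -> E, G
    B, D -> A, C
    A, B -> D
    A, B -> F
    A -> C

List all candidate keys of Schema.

No FD produces {B}, so it must be in every candidate key.
{A, B}⁺ = {A, B, C, D, E, F, G}, which is every attribute, so {A, B} is a candidate key.
{B, D}⁺ = {A, B, C, D, E, F, G}, which is every attribute, so {B, D} is a candidate key.
No proper subset of any of these is a key, and no other minimal superkey exists.

{A, B}, {B, D}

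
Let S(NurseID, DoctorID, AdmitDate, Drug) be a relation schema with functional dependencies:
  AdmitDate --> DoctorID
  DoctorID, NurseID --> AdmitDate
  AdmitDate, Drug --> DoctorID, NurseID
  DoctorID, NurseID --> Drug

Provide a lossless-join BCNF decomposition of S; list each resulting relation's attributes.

{AdmitDate, DoctorID}; {AdmitDate, Drug, NurseID}

Candidate keys of the original relation: {AdmitDate, Drug}, {AdmitDate, NurseID}, {DoctorID, NurseID}.
In {AdmitDate, DoctorID, Drug, NurseID}, {AdmitDate} is not a superkey ({AdmitDate}⁺ restricted to this set is {AdmitDate, DoctorID}), so split on AdmitDate --> DoctorID into {AdmitDate, DoctorID} and {AdmitDate, Drug, NurseID}.
{AdmitDate, DoctorID} is in BCNF.
{AdmitDate, Drug, NurseID} is in BCNF.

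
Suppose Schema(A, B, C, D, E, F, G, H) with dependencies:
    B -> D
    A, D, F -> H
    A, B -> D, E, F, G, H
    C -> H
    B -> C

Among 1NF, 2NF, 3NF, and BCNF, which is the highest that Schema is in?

Candidate key: {A, B}. Prime attributes: {A, B}.
B -> D: {B}⁺ = {B, C, D, H}, which is not all of the attributes, so the left side is not a superkey — BCNF is violated.
Because {D} is non-prime and the left side of B -> D is not a superkey, the relation is not in 3NF.
Since {B} ⊂ {A, B} and {B}⁺ ⊇ {C, D, H} with {C, D, H} non-prime, there is a partial dependency; 2NF fails.

1NF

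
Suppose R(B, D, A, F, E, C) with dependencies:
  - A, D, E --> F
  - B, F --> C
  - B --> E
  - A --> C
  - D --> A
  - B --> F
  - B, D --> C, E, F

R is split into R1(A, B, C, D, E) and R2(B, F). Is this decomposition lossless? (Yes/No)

The shared attributes are {B} and {B}⁺ = {B, C, E, F}.
Since R2 ⊆ {B, C, E, F}, the intersection is a superkey of R2; the decomposition is lossless.

Yes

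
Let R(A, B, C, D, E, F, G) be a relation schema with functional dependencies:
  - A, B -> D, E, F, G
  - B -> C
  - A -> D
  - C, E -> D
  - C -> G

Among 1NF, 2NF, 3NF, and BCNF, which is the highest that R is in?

1NF

Candidate key: {A, B}. Prime attributes: {A, B}.
For B -> C we have {B}⁺ = {B, C, G}; {B} is not a superkey, so BCNF fails.
Because {C} is non-prime and the left side of B -> C is not a superkey, the relation is not in 3NF.
{A} is a proper subset of the key {A, B}, and {A}⁺ contains the non-prime attribute {D} — a partial dependency, so 2NF is violated.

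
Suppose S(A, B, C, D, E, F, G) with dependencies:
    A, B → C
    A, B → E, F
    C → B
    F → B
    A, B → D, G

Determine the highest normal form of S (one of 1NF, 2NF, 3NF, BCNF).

3NF

Candidate keys: {A, B}, {A, C}, {A, F}. Prime attributes: {A, B, C, F}.
C → B breaks BCNF: {C}⁺ = {B, C}, so {C} is not a superkey.
Since {B} ⊆ prime attributes and every other non-superkey FD also has a prime right side, the schema is in 3NF.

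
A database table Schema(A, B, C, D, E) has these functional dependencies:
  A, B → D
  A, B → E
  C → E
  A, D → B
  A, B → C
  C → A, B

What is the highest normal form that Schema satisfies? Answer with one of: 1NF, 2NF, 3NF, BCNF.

Candidate keys: {A, B}, {A, D}, {C}. Prime attributes: {A, B, C, D}.
Every FD has a superkey on the left, so the relation is in BCNF.

BCNF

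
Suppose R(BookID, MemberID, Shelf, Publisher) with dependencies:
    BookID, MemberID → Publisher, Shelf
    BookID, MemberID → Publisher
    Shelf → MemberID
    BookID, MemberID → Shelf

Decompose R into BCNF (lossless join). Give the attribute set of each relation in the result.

Candidate keys of the original relation: {BookID, MemberID}, {BookID, Shelf}.
Within {BookID, MemberID, Publisher, Shelf}: {Shelf}⁺ ∩ {BookID, MemberID, Publisher, Shelf} = {MemberID, Shelf}, not the whole set, so Shelf → MemberID violates BCNF; decompose into {MemberID, Shelf} and {BookID, Publisher, Shelf}.
{MemberID, Shelf} has no BCNF violation.
{BookID, Publisher, Shelf} has no BCNF violation.

{BookID, Publisher, Shelf}; {MemberID, Shelf}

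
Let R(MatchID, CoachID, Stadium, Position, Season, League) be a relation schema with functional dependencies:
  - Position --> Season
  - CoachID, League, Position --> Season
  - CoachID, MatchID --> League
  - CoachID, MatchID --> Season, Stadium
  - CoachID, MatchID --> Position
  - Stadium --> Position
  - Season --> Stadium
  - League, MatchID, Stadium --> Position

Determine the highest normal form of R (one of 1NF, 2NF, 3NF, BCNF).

2NF

Candidate key: {CoachID, MatchID}. Prime attributes: {CoachID, MatchID}.
For Position --> Season we have {Position}⁺ = {Position, Season, Stadium}; {Position} is not a superkey, so BCNF fails.
Because {Season} is non-prime and the left side of Position --> Season is not a superkey, the relation is not in 3NF.
Checking every proper subset of each key, none determines a non-prime attribute — 2NF is satisfied.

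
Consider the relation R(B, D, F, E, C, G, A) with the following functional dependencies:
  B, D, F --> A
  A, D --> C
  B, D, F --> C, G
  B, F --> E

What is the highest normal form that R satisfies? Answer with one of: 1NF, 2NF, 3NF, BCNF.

Candidate key: {B, D, F}. Prime attributes: {B, D, F}.
A, D --> C breaks BCNF: {A, D}⁺ = {A, C, D}, so {A, D} is not a superkey.
A, D --> C has non-prime {C} on the right and a non-superkey on the left, so 3NF fails.
The proper key subset {B, F} of {B, D, F} determines non-prime {E}, so the relation is not even in 2NF.

1NF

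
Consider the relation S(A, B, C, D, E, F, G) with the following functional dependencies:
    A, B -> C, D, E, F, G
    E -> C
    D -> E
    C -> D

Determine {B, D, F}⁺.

Start with {B, D, F}.
D -> E applies; add {E} → now {B, D, E, F}.
E -> C applies; add {C} → now {B, C, D, E, F}.
No further FD applies.

{B, C, D, E, F}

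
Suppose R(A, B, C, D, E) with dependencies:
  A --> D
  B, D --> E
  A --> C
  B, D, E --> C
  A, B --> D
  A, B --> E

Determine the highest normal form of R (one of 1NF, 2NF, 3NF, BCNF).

1NF

Candidate key: {A, B}. Prime attributes: {A, B}.
A --> D breaks BCNF: {A}⁺ = {A, C, D}, so {A} is not a superkey.
A --> D determines the non-prime attribute {D} from a non-superkey — 3NF is violated.
{A} is a proper subset of the key {A, B}, and {A}⁺ contains the non-prime attributes {C, D} — a partial dependency, so 2NF is violated.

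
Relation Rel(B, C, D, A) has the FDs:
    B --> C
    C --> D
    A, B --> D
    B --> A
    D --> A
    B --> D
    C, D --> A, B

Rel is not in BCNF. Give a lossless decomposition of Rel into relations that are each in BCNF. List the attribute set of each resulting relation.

{A, D}; {B, C, D}

Candidate keys of the original relation: {B}, {C}.
{A, B, C, D}: {D} determines {A, D} here but is not a superkey — split on D --> A, giving {A, D} and {B, C, D}.
{A, D}: every determinant is a superkey — BCNF.
{B, C, D}: every determinant is a superkey — BCNF.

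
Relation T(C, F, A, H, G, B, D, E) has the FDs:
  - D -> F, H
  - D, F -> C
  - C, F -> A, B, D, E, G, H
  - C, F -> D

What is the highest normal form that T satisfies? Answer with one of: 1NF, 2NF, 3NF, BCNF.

Candidate keys: {C, F}, {D}. Prime attributes: {C, D, F}.
The left-hand side of every FD is a superkey, so BCNF is satisfied.

BCNF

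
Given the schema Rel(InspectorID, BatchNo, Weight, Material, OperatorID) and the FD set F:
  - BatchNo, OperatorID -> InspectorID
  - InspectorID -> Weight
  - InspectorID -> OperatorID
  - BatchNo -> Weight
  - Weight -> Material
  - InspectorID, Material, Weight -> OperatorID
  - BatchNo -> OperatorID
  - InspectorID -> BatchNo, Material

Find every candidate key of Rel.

{BatchNo}⁺ = {BatchNo, InspectorID, Material, OperatorID, Weight} — all of the relation — so {BatchNo} is a candidate key.
{InspectorID}⁺ = {BatchNo, InspectorID, Material, OperatorID, Weight} — all of the relation — so {InspectorID} is a candidate key.
These are minimal and exhaustive — every other superkey contains one of them.

{BatchNo}, {InspectorID}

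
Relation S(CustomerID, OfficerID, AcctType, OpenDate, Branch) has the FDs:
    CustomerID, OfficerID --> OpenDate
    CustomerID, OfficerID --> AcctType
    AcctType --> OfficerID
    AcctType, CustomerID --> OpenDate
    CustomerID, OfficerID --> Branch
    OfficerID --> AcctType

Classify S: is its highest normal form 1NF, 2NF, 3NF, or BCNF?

3NF

Candidate keys: {AcctType, CustomerID}, {CustomerID, OfficerID}. Prime attributes: {AcctType, CustomerID, OfficerID}.
For AcctType --> OfficerID we have {AcctType}⁺ = {AcctType, OfficerID}; {AcctType} is not a superkey, so BCNF fails.
Its right-hand attributes {OfficerID} are all prime, as are those of every other non-superkey FD — the relation is in 3NF.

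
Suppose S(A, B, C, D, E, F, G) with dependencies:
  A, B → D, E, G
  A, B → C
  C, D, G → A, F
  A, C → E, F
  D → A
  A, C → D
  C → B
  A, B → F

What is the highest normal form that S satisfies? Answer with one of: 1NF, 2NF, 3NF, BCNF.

Candidate keys: {A, B}, {A, C}, {B, D}, {C, D}. Prime attributes: {A, B, C, D}.
D → A: {D}⁺ = {A, D}, which is not all of the attributes, so the left side is not a superkey — BCNF is violated.
But every attribute on its right side ({A}) is prime, and the same holds for every other non-superkey FD, so 3NF still holds.

3NF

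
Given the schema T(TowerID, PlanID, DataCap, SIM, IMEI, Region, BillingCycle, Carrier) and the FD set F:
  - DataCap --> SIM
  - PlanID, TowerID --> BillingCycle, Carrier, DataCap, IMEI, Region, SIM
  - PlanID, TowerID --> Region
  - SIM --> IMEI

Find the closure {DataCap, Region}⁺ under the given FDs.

Start with {DataCap, Region}.
DataCap --> SIM applies; add {SIM} → now {DataCap, Region, SIM}.
SIM --> IMEI applies; add {IMEI} → now {DataCap, IMEI, Region, SIM}.
No further FD applies.

{DataCap, IMEI, Region, SIM}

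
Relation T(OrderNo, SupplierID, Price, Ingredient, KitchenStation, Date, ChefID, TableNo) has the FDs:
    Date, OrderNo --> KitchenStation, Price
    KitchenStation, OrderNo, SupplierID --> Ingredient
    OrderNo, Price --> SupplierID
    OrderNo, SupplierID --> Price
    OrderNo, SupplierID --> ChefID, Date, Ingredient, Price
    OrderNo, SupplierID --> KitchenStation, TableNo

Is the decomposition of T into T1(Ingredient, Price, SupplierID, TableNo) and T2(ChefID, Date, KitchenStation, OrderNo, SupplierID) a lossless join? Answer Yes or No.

No

Common attributes: {SupplierID}; their closure is {SupplierID}.
T1 ⊄ {SupplierID} and T2 ⊄ {SupplierID}, so the split is lossy.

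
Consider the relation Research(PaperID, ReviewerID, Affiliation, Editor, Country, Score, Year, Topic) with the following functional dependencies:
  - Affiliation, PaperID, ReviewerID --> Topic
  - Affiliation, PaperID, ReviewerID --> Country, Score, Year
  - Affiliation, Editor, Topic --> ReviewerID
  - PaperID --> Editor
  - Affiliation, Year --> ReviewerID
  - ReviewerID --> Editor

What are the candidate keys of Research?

Attributes never on any right-hand side: {Affiliation, PaperID} — every candidate key must contain all of them.
{Affiliation, PaperID, ReviewerID}⁺ = {Affiliation, Country, Editor, PaperID, ReviewerID, Score, Topic, Year} — all of the relation — so {Affiliation, PaperID, ReviewerID} is a candidate key.
{Affiliation, PaperID, Topic}⁺ = {Affiliation, Country, Editor, PaperID, ReviewerID, Score, Topic, Year} — all of the relation — so {Affiliation, PaperID, Topic} is a candidate key.
{Affiliation, PaperID, Year}⁺ = {Affiliation, Country, Editor, PaperID, ReviewerID, Score, Topic, Year} — all of the relation — so {Affiliation, PaperID, Year} is a candidate key.
No proper subset of any of these is a key, and no other minimal superkey exists.

{Affiliation, PaperID, ReviewerID}, {Affiliation, PaperID, Topic}, {Affiliation, PaperID, Year}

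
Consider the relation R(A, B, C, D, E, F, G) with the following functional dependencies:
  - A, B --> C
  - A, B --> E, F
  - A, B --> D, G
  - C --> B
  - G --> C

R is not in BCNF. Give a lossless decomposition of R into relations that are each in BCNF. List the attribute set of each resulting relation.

{A, D, E, F, G}; {B, C}; {C, G}

Candidate keys of the original relation: {A, B}, {A, C}, {A, G}.
{A, B, C, D, E, F, G}: {C} determines {B, C} here but is not a superkey — split on C --> B, giving {B, C} and {A, C, D, E, F, G}.
{B, C}: every determinant is a superkey — BCNF.
{A, C, D, E, F, G}: {G} determines {C, G} here but is not a superkey — split on G --> C, giving {C, G} and {A, D, E, F, G}.
{C, G}: every determinant is a superkey — BCNF.
{A, D, E, F, G}: every determinant is a superkey — BCNF.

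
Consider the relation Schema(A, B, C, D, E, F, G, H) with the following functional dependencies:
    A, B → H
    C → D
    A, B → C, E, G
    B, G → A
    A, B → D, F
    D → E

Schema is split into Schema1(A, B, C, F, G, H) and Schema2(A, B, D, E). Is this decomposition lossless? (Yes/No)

Schema1 ∩ Schema2 = {A, B}; its closure under F is {A, B, C, D, E, F, G, H}.
This includes all of Schema1, so the common attributes are a superkey of Schema1 — the join is lossless.

Yes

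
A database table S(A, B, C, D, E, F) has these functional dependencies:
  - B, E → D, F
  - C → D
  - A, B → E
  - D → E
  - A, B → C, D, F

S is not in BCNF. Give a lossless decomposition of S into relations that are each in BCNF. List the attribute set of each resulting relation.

Candidate key of the original relation: {A, B}.
Within {A, B, C, D, E, F}: {B, E}⁺ ∩ {A, B, C, D, E, F} = {B, D, E, F}, not the whole set, so B, E → D, F violates BCNF; decompose into {B, D, E, F} and {A, B, C, E}.
Within {B, D, E, F}: {D}⁺ ∩ {B, D, E, F} = {D, E}, not the whole set, so D → E violates BCNF; decompose into {D, E} and {B, D, F}.
{D, E} is in BCNF.
{B, D, F} is in BCNF.
Within {A, B, C, E}: {C}⁺ ∩ {A, B, C, E} = {C, E}, not the whole set, so C → E violates BCNF; decompose into {C, E} and {A, B, C}.
{C, E} is in BCNF.
{A, B, C} is in BCNF.

{A, B, C}; {B, D, F}; {C, E}; {D, E}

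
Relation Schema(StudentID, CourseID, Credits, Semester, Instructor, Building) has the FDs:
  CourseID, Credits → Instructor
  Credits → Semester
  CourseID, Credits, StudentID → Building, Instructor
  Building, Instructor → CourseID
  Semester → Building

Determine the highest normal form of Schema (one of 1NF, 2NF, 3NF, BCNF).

Candidate keys: {CourseID, Credits, StudentID}, {Credits, Instructor, StudentID}. Prime attributes: {CourseID, Credits, Instructor, StudentID}.
For CourseID, Credits → Instructor we have {CourseID, Credits}⁺ = {Building, CourseID, Credits, Instructor, Semester}; {CourseID, Credits} is not a superkey, so BCNF fails.
Because {Semester} is non-prime and the left side of Credits → Semester is not a superkey, the relation is not in 3NF.
The proper key subset {Credits} of {CourseID, Credits, StudentID} determines non-prime {Building, Semester}, so the relation is not even in 2NF.

1NF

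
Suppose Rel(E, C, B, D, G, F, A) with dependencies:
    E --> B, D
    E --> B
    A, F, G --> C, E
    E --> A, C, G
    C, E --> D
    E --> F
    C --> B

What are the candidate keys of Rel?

{A, F, G}, {E}

{E}⁺ = {A, B, C, D, E, F, G}, which is every attribute, so {E} is a candidate key.
{A, F, G}⁺ = {A, B, C, D, E, F, G}, which is every attribute, so {A, F, G} is a candidate key.
No proper subset of any of these is a key, and no other minimal superkey exists.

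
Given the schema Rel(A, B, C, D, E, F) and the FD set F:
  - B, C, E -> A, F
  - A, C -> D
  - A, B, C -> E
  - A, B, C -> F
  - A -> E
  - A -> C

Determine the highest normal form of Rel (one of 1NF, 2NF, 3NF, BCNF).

Candidate keys: {A, B}, {B, C, E}. Prime attributes: {A, B, C, E}.
For A, C -> D we have {A, C}⁺ = {A, C, D, E}; {A, C} is not a superkey, so BCNF fails.
Because {D} is non-prime and the left side of A, C -> D is not a superkey, the relation is not in 3NF.
Since {A} ⊂ {A, B} and {A}⁺ ⊇ {D} with {D} non-prime, there is a partial dependency; 2NF fails.

1NF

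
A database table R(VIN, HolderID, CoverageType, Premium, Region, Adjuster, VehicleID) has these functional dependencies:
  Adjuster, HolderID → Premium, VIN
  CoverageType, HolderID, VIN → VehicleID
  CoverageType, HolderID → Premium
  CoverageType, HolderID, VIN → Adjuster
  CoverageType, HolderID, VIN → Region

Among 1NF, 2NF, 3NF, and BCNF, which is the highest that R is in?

Candidate keys: {Adjuster, CoverageType, HolderID}, {CoverageType, HolderID, VIN}. Prime attributes: {Adjuster, CoverageType, HolderID, VIN}.
Adjuster, HolderID → Premium, VIN: {Adjuster, HolderID}⁺ = {Adjuster, HolderID, Premium, VIN}, which is not all of the attributes, so the left side is not a superkey — BCNF is violated.
Adjuster, HolderID → Premium, VIN determines the non-prime attribute {Premium} from a non-superkey — 3NF is violated.
The proper key subset {Adjuster, HolderID} of {Adjuster, CoverageType, HolderID} determines non-prime {Premium}, so the relation is not even in 2NF.

1NF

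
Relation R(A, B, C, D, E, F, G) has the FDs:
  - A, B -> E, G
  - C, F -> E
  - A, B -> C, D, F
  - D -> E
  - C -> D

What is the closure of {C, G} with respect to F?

{C, D, E, G}

Start with {C, G}.
C -> D applies; add {D} → now {C, D, G}.
D -> E applies; add {E} → now {C, D, E, G}.
No further FD applies.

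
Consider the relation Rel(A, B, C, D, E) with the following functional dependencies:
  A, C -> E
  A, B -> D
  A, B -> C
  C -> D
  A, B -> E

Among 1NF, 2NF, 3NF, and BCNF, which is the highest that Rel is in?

2NF

Candidate key: {A, B}. Prime attributes: {A, B}.
A, C -> E breaks BCNF: {A, C}⁺ = {A, C, D, E}, so {A, C} is not a superkey.
A, C -> E has non-prime {E} on the right and a non-superkey on the left, so 3NF fails.
No proper subset of a key has a non-prime attribute in its closure, so there is no partial dependency; 2NF holds.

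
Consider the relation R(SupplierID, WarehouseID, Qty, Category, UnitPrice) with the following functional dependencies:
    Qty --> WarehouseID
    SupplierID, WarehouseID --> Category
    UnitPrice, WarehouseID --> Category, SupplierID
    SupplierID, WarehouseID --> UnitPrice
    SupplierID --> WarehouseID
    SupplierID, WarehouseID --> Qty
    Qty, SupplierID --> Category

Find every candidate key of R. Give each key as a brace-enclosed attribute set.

{SupplierID}⁺ = {Category, Qty, SupplierID, UnitPrice, WarehouseID}, which is every attribute, so {SupplierID} is a candidate key.
{Qty, UnitPrice}⁺ = {Category, Qty, SupplierID, UnitPrice, WarehouseID}, which is every attribute, so {Qty, UnitPrice} is a candidate key.
{UnitPrice, WarehouseID}⁺ = {Category, Qty, SupplierID, UnitPrice, WarehouseID}, which is every attribute, so {UnitPrice, WarehouseID} is a candidate key.
These are minimal and exhaustive — every other superkey contains one of them.

{Qty, UnitPrice}, {SupplierID}, {UnitPrice, WarehouseID}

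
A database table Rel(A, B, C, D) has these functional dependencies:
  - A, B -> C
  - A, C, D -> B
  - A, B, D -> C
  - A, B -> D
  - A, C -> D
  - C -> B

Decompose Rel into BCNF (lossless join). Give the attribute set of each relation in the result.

Candidate keys of the original relation: {A, B}, {A, C}.
{A, B, C, D}: {C} determines {B, C} here but is not a superkey — split on C -> B, giving {B, C} and {A, C, D}.
{B, C}: every determinant is a superkey — BCNF.
{A, C, D}: every determinant is a superkey — BCNF.

{A, C, D}; {B, C}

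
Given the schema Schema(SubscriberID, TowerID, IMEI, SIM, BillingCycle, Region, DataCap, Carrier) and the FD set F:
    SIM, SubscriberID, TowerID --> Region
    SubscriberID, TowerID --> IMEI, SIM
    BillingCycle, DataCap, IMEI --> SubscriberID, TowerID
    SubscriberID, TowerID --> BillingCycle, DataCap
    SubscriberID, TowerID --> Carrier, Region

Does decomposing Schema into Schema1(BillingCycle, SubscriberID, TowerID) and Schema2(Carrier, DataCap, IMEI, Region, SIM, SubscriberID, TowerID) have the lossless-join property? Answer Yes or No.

The shared attributes are {SubscriberID, TowerID} and {SubscriberID, TowerID}⁺ = {BillingCycle, Carrier, DataCap, IMEI, Region, SIM, SubscriberID, TowerID}.
Since Schema1 ⊆ {BillingCycle, Carrier, DataCap, IMEI, Region, SIM, SubscriberID, TowerID}, the intersection is a superkey of Schema1; the decomposition is lossless.

Yes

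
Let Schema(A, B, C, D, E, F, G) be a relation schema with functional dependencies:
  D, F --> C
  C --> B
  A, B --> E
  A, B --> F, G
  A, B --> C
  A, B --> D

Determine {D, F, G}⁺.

Start with {D, F, G}.
D, F --> C applies; add {C} → now {C, D, F, G}.
C --> B applies; add {B} → now {B, C, D, F, G}.
No further FD applies.

{B, C, D, F, G}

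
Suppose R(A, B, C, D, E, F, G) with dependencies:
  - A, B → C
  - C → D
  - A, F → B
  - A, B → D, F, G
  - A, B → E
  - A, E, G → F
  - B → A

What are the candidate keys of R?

Closure of {B} is {A, B, C, D, E, F, G}, the whole schema; {B} is a candidate key.
Closure of {A, F} is {A, B, C, D, E, F, G}, the whole schema; {A, F} is a candidate key.
Closure of {A, E, G} is {A, B, C, D, E, F, G}, the whole schema; {A, E, G} is a candidate key.
Any other superkey properly contains one of these, so there are no further candidate keys.

{A, E, G}, {A, F}, {B}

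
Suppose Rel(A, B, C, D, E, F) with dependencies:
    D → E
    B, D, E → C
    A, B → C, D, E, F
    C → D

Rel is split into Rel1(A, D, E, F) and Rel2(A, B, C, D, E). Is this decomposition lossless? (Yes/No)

No

The shared attributes are {A, D, E} and {A, D, E}⁺ = {A, D, E}.
Neither Rel1 nor Rel2 is contained in that closure, so the decomposition is lossy.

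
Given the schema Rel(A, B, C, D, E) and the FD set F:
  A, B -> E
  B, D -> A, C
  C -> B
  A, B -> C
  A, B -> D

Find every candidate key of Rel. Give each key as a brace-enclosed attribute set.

{A, B}, {A, C}, {B, D}, {C, D}

{A, B}⁺ = {A, B, C, D, E} — all of the relation — so {A, B} is a candidate key.
{A, C}⁺ = {A, B, C, D, E} — all of the relation — so {A, C} is a candidate key.
{B, D}⁺ = {A, B, C, D, E} — all of the relation — so {B, D} is a candidate key.
{C, D}⁺ = {A, B, C, D, E} — all of the relation — so {C, D} is a candidate key.
Any other superkey properly contains one of these, so there are no further candidate keys.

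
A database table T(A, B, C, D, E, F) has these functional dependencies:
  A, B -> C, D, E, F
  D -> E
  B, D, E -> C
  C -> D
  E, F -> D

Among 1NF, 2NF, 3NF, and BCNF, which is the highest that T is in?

Candidate key: {A, B}. Prime attributes: {A, B}.
For D -> E we have {D}⁺ = {D, E}; {D} is not a superkey, so BCNF fails.
D -> E has non-prime {E} on the right and a non-superkey on the left, so 3NF fails.
Checking every proper subset of each key, none determines a non-prime attribute — 2NF is satisfied.

2NF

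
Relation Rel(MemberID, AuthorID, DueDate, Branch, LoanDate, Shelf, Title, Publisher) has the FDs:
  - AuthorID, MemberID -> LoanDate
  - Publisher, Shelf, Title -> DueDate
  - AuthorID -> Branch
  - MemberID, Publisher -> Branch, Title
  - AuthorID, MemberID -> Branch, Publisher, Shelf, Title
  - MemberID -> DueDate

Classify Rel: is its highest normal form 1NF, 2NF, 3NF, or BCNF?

1NF

Candidate key: {AuthorID, MemberID}. Prime attributes: {AuthorID, MemberID}.
Publisher, Shelf, Title -> DueDate: {Publisher, Shelf, Title}⁺ = {DueDate, Publisher, Shelf, Title}, which is not all of the attributes, so the left side is not a superkey — BCNF is violated.
Publisher, Shelf, Title -> DueDate determines the non-prime attribute {DueDate} from a non-superkey — 3NF is violated.
The proper key subset {AuthorID} of {AuthorID, MemberID} determines non-prime {Branch}, so the relation is not even in 2NF.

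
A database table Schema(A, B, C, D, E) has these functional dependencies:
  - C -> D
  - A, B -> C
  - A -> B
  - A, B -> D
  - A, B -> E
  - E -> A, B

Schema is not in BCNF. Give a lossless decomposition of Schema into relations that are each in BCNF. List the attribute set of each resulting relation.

{A, B, C, E}; {C, D}

Candidate keys of the original relation: {A}, {E}.
Within {A, B, C, D, E}: {C}⁺ ∩ {A, B, C, D, E} = {C, D}, not the whole set, so C -> D violates BCNF; decompose into {C, D} and {A, B, C, E}.
{C, D}: every determinant is a superkey — BCNF.
{A, B, C, E}: every determinant is a superkey — BCNF.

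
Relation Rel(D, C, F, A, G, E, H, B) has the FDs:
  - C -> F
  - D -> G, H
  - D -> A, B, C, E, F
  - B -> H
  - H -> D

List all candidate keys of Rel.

{B}⁺ = {A, B, C, D, E, F, G, H}, which is every attribute, so {B} is a candidate key.
{D}⁺ = {A, B, C, D, E, F, G, H}, which is every attribute, so {D} is a candidate key.
{H}⁺ = {A, B, C, D, E, F, G, H}, which is every attribute, so {H} is a candidate key.
These are minimal and exhaustive — every other superkey contains one of them.

{B}, {D}, {H}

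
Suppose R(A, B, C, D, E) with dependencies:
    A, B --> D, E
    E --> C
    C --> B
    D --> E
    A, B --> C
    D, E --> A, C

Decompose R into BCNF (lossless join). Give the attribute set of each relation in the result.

{A, D, E}; {B, C}; {C, E}

Candidate keys of the original relation: {A, B}, {A, C}, {A, E}, {D}.
{A, B, C, D, E}: {E} determines {B, C, E} here but is not a superkey — split on E --> B, C, giving {B, C, E} and {A, D, E}.
{B, C, E}: {C} determines {B, C} here but is not a superkey — split on C --> B, giving {B, C} and {C, E}.
{B, C} has no BCNF violation.
{C, E} has no BCNF violation.
{A, D, E} has no BCNF violation.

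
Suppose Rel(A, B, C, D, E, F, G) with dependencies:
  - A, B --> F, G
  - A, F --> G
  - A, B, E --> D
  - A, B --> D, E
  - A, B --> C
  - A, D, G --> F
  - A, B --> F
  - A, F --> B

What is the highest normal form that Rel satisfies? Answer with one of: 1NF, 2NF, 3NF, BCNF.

Candidate keys: {A, B}, {A, D, G}, {A, F}. Prime attributes: {A, B, D, F, G}.
Every FD has a superkey on the left, so the relation is in BCNF.

BCNF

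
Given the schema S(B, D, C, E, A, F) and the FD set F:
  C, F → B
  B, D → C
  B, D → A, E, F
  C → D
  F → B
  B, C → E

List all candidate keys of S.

{B, C}, {B, D}, {C, F}, {D, F}

{B, C}⁺ = {A, B, C, D, E, F}, which is every attribute, so {B, C} is a candidate key.
{B, D}⁺ = {A, B, C, D, E, F}, which is every attribute, so {B, D} is a candidate key.
{C, F}⁺ = {A, B, C, D, E, F}, which is every attribute, so {C, F} is a candidate key.
{D, F}⁺ = {A, B, C, D, E, F}, which is every attribute, so {D, F} is a candidate key.
No proper subset of any of these is a key, and no other minimal superkey exists.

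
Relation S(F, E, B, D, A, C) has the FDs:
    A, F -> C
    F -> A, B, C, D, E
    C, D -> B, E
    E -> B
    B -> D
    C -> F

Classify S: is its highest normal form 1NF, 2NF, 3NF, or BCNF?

Candidate keys: {C}, {F}. Prime attributes: {C, F}.
For E -> B we have {E}⁺ = {B, D, E}; {E} is not a superkey, so BCNF fails.
E -> B has non-prime {B} on the right and a non-superkey on the left, so 3NF fails.
With only single-attribute keys there can be no partial dependency, so 2NF holds.

2NF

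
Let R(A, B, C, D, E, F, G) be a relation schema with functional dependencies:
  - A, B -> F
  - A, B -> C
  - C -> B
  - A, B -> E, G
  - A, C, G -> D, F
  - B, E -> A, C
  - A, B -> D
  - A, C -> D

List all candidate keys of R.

{A, B}⁺ = {A, B, C, D, E, F, G} — all of the relation — so {A, B} is a candidate key.
{A, C}⁺ = {A, B, C, D, E, F, G} — all of the relation — so {A, C} is a candidate key.
{B, E}⁺ = {A, B, C, D, E, F, G} — all of the relation — so {B, E} is a candidate key.
{C, E}⁺ = {A, B, C, D, E, F, G} — all of the relation — so {C, E} is a candidate key.
Any other superkey properly contains one of these, so there are no further candidate keys.

{A, B}, {A, C}, {B, E}, {C, E}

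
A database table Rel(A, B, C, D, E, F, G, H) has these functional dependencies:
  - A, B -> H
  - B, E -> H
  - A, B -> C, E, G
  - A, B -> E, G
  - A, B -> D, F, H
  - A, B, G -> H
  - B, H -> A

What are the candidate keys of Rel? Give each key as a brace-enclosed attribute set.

Attributes never on any right-hand side: {B} — every candidate key must contain it.
{A, B}⁺ = {A, B, C, D, E, F, G, H}, which is every attribute, so {A, B} is a candidate key.
{B, E}⁺ = {A, B, C, D, E, F, G, H}, which is every attribute, so {B, E} is a candidate key.
{B, H}⁺ = {A, B, C, D, E, F, G, H}, which is every attribute, so {B, H} is a candidate key.
These are minimal and exhaustive — every other superkey contains one of them.

{A, B}, {B, E}, {B, H}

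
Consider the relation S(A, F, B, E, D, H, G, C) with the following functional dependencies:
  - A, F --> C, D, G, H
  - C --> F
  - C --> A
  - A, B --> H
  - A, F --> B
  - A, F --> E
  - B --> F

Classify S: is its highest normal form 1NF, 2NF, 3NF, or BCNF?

Candidate keys: {A, B}, {A, F}, {C}. Prime attributes: {A, B, C, F}.
B --> F: {B}⁺ = {B, F}, which is not all of the attributes, so the left side is not a superkey — BCNF is violated.
But every attribute on its right side ({F}) is prime, and the same holds for every other non-superkey FD, so 3NF still holds.

3NF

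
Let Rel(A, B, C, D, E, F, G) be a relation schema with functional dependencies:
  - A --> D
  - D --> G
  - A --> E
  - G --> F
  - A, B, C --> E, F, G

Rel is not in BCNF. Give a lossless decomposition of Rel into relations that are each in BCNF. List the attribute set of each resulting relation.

{A, B, C}; {A, D, E}; {D, G}; {F, G}

Candidate key of the original relation: {A, B, C}.
{A, B, C, D, E, F, G}: {A} determines {A, D, E, F, G} here but is not a superkey — split on A --> D, E, F, G, giving {A, D, E, F, G} and {A, B, C}.
{A, D, E, F, G}: {D} determines {D, F, G} here but is not a superkey — split on D --> F, G, giving {D, F, G} and {A, D, E}.
{D, F, G}: {G} determines {F, G} here but is not a superkey — split on G --> F, giving {F, G} and {D, G}.
{F, G}: every determinant is a superkey — BCNF.
{D, G}: every determinant is a superkey — BCNF.
{A, D, E}: every determinant is a superkey — BCNF.
{A, B, C}: every determinant is a superkey — BCNF.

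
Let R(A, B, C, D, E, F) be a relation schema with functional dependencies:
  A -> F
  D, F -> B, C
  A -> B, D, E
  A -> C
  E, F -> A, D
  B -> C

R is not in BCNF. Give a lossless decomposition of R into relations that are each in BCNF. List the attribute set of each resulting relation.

{A, D, E, F}; {B, C}; {B, D, F}

Candidate keys of the original relation: {A}, {E, F}.
In {A, B, C, D, E, F}, {D, F} is not a superkey ({D, F}⁺ restricted to this set is {B, C, D, F}), so split on D, F -> B, C into {B, C, D, F} and {A, D, E, F}.
In {B, C, D, F}, {B} is not a superkey ({B}⁺ restricted to this set is {B, C}), so split on B -> C into {B, C} and {B, D, F}.
{B, C} has no BCNF violation.
{B, D, F} has no BCNF violation.
{A, D, E, F} has no BCNF violation.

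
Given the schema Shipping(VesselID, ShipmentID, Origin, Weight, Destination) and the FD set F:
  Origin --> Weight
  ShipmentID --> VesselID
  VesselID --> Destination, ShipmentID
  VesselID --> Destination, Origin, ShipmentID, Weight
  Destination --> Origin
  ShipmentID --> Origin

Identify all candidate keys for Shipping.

{ShipmentID}⁺ = {Destination, Origin, ShipmentID, VesselID, Weight} — all of the relation — so {ShipmentID} is a candidate key.
{VesselID}⁺ = {Destination, Origin, ShipmentID, VesselID, Weight} — all of the relation — so {VesselID} is a candidate key.
These are minimal and exhaustive — every other superkey contains one of them.

{ShipmentID}, {VesselID}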